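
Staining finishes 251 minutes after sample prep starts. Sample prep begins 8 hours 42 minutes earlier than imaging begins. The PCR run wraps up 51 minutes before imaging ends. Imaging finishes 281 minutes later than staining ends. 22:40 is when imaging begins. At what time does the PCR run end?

21:59

Sample prep starts at 22:40 − 522 min = 13:58.
Staining ends at 13:58 + 251 min = 18:09.
Imaging ends at 18:09 + 281 min = 22:50.
The PCR run ends at 22:50 − 51 min = 21:59.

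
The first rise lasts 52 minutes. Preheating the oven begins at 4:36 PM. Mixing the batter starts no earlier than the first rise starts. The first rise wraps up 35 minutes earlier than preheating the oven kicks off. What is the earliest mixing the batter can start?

The first rise ends at 4:36 PM − 35 min = 4:01 PM.
The first rise starts at 4:01 PM − 52 min = 3:09 PM.
Mixing the batter is bounded by the first rise, so the earliest it can start is 3:09 PM.

3:09 PM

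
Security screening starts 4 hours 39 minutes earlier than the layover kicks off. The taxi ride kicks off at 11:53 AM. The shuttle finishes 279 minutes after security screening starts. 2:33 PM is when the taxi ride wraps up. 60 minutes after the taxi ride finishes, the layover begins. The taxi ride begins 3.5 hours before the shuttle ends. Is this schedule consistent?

The layover starts at 2:33 PM + 60 min = 3:33 PM.
Security screening starts at 3:33 PM − 279 min = 10:54 AM.
The shuttle ends at 10:54 AM + 279 min = 3:33 PM.
The taxi ride starts at 3:33 PM − 210 min = 12:03 PM.
But the taxi ride is also said to start at 11:53 AM — a 10-minute conflict.

No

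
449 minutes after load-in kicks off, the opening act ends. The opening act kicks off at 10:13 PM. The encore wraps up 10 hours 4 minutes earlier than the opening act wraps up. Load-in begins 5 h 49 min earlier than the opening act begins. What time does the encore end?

Load-in starts at 10:13 PM − 349 min = 4:24 PM.
The opening act ends at 4:24 PM + 449 min = 11:53 PM.
The encore ends at 11:53 PM − 604 min = 1:49 PM.

1:49 PM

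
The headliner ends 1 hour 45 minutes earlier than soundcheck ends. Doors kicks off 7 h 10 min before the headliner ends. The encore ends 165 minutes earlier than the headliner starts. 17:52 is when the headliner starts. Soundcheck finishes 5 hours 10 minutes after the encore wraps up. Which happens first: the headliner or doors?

doors

The encore ends at 17:52 − 165 min = 15:07.
Soundcheck ends at 15:07 + 310 min = 20:17.
The headliner ends at 20:17 − 105 min = 18:32.
Doors starts at 18:32 − 430 min = 11:22.
The headliner starts at 17:52 and doors starts at 11:22, so doors is first.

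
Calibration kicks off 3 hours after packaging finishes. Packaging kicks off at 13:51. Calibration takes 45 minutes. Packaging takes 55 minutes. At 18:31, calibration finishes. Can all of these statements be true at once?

Packaging ends at 13:51 + 55 min = 14:46.
Calibration starts at 14:46 + 180 min = 17:46.
Calibration ends at 17:46 + 45 min = 18:31.
That matches the stated 18:31, so the schedule is consistent.

Yes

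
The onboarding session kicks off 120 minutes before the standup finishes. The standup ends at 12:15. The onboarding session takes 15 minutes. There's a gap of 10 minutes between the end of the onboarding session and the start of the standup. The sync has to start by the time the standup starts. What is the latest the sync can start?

The onboarding session starts at 12:15 − 120 min = 10:15.
The onboarding session ends at 10:15 + 15 min = 10:30.
The standup starts at 10:30 + 10 min = 10:40.
The sync is bounded by the standup, so the latest it can start is 10:40.

10:40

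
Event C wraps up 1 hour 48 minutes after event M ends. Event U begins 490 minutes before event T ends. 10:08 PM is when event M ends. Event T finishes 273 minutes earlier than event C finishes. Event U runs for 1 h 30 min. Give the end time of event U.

12:43 PM

Event C ends at 10:08 PM + 108 min = 11:56 PM.
Event T ends at 11:56 PM − 273 min = 7:23 PM.
Event U starts at 7:23 PM − 490 min = 11:13 AM.
Event U ends at 11:13 AM + 90 min = 12:43 PM.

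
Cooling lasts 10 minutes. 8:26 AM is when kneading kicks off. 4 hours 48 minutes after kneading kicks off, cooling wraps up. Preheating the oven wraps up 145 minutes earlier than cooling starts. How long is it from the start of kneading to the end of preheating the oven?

133 minutes

Cooling ends at 8:26 AM + 288 min = 1:14 PM.
Cooling starts at 1:14 PM − 10 min = 1:04 PM.
Preheating the oven ends at 1:04 PM − 145 min = 10:39 AM.
From 8:26 AM to 10:39 AM is 133 minutes.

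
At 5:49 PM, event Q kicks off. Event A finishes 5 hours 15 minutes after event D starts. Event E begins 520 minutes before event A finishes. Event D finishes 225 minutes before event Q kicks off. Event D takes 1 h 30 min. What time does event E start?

9:09 AM

Event D ends at 5:49 PM − 225 min = 2:04 PM.
Event D starts at 2:04 PM − 90 min = 12:34 PM.
Event A ends at 12:34 PM + 315 min = 5:49 PM.
Event E starts at 5:49 PM − 520 min = 9:09 AM.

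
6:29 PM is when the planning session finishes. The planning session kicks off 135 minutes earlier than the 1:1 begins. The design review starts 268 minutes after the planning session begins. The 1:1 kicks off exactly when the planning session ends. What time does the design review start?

The 1:1 starts at 6:29 PM.
The planning session starts at 6:29 PM − 135 min = 4:14 PM.
The design review starts at 4:14 PM + 268 min = 8:42 PM.

8:42 PM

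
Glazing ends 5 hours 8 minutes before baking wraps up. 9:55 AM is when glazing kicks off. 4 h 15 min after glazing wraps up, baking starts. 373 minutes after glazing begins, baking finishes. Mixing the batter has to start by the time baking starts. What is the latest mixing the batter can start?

Baking ends at 9:55 AM + 373 min = 4:08 PM.
Glazing ends at 4:08 PM − 308 min = 11:00 AM.
Baking starts at 11:00 AM + 255 min = 3:15 PM.
Mixing the batter is bounded by baking, so the latest it can start is 3:15 PM.

3:15 PM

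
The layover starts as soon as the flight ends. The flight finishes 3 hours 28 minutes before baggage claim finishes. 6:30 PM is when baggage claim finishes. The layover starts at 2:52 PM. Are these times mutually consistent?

No

The flight ends at 6:30 PM − 208 min = 3:02 PM.
So the layover starts at 3:02 PM.
But the layover is also said to start at 2:52 PM — a 10-minute conflict.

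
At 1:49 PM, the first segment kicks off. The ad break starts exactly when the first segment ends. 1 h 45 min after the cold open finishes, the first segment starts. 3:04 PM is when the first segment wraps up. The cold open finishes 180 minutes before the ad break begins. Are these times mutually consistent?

Yes

The ad break starts at 3:04 PM.
The cold open ends at 3:04 PM − 180 min = 12:04 PM.
The first segment starts at 12:04 PM + 105 min = 1:49 PM.
That matches the stated 1:49 PM, so the schedule is consistent.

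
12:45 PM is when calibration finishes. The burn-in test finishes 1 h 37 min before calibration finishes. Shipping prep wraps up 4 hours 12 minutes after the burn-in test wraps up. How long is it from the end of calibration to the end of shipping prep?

The burn-in test ends at 12:45 PM − 97 min = 11:08 AM.
Shipping prep ends at 11:08 AM + 252 min = 3:20 PM.
From 12:45 PM to 3:20 PM is 2 h 35 min.

2 h 35 min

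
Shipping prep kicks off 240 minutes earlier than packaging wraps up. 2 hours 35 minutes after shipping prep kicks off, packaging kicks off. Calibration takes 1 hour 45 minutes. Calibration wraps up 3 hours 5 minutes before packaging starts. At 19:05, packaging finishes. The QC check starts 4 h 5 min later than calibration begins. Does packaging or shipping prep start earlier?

shipping prep

Shipping prep starts at 19:05 − 240 min = 15:05.
Packaging starts at 15:05 + 155 min = 17:40.
Packaging starts at 17:40 and shipping prep starts at 15:05, so shipping prep is first.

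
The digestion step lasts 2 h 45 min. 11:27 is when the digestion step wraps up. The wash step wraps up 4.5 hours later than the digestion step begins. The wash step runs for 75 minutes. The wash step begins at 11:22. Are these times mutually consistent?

The digestion step starts at 11:27 − 165 min = 08:42.
The wash step ends at 08:42 + 270 min = 13:12.
The wash step starts at 13:12 − 75 min = 11:57.
But the wash step is also said to start at 11:22 — a 35-minute conflict.

No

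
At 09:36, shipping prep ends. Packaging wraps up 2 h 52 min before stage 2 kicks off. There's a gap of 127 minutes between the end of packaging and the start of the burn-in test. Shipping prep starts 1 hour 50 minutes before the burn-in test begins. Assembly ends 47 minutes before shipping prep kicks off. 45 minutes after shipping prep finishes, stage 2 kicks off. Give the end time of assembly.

06:59

Stage 2 starts at 09:36 + 45 min = 10:21.
Packaging ends at 10:21 − 172 min = 07:29.
The burn-in test starts at 07:29 + 127 min = 09:36.
Shipping prep starts at 09:36 − 110 min = 07:46.
Assembly ends at 07:46 − 47 min = 06:59.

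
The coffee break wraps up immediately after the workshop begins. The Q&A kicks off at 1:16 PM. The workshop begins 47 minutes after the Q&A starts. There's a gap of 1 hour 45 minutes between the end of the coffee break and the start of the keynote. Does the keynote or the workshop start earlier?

The workshop starts at 1:16 PM + 47 min = 2:03 PM.
So the coffee break ends at 2:03 PM.
The keynote starts at 2:03 PM + 105 min = 3:48 PM.
The keynote starts at 3:48 PM and the workshop starts at 2:03 PM, so the workshop is first.

the workshop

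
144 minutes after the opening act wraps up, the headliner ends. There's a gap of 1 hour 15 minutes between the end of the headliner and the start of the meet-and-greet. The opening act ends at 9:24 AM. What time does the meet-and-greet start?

The headliner ends at 9:24 AM + 144 min = 11:48 AM.
The meet-and-greet starts at 11:48 AM + 75 min = 1:03 PM.

1:03 PM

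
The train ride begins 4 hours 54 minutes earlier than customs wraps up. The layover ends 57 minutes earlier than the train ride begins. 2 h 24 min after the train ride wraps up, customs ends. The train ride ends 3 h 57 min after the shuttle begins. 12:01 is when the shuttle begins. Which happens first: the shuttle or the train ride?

The train ride ends at 12:01 + 237 min = 15:58.
Customs ends at 15:58 + 144 min = 18:22.
The train ride starts at 18:22 − 294 min = 13:28.
The shuttle starts at 12:01 and the train ride starts at 13:28, so the shuttle is first.

the shuttle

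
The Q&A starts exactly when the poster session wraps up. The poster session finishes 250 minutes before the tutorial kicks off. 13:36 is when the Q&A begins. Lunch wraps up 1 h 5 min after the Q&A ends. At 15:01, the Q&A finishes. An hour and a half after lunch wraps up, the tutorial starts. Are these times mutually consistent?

Lunch ends at 15:01 + 65 min = 16:06.
The tutorial starts at 16:06 + 90 min = 17:36.
The poster session ends at 17:36 − 250 min = 13:26.
So the Q&A starts at 13:26.
But the Q&A is also said to start at 13:36 — a 10-minute conflict.

No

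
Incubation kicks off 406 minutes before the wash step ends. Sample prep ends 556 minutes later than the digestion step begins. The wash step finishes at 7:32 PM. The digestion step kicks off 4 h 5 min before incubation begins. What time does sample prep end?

5:57 PM

Incubation starts at 7:32 PM − 406 min = 12:46 PM.
The digestion step starts at 12:46 PM − 245 min = 8:41 AM.
Sample prep ends at 8:41 AM + 556 min = 5:57 PM.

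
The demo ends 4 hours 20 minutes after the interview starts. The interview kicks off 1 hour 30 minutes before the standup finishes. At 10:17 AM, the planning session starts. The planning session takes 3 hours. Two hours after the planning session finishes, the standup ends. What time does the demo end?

6:07 PM

The planning session ends at 10:17 AM + 180 min = 1:17 PM.
The standup ends at 1:17 PM + 120 min = 3:17 PM.
The interview starts at 3:17 PM − 90 min = 1:47 PM.
The demo ends at 1:47 PM + 260 min = 6:07 PM.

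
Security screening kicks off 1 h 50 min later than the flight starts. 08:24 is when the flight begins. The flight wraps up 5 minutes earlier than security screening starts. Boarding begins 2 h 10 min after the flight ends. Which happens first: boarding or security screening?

Security screening starts at 08:24 + 110 min = 10:14.
The flight ends at 10:14 − 5 min = 10:09.
Boarding starts at 10:09 + 130 min = 12:19.
Boarding starts at 12:19 and security screening starts at 10:14, so security screening is first.

security screening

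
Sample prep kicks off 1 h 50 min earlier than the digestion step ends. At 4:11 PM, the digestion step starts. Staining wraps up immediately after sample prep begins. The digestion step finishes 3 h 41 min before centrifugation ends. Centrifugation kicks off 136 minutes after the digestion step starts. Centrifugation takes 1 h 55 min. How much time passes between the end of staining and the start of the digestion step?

Centrifugation starts at 4:11 PM + 136 min = 6:27 PM.
Centrifugation ends at 6:27 PM + 115 min = 8:22 PM.
The digestion step ends at 8:22 PM − 221 min = 4:41 PM.
Sample prep starts at 4:41 PM − 110 min = 2:51 PM.
So staining ends at 2:51 PM.
From 2:51 PM to 4:11 PM is 80 minutes.

80 minutes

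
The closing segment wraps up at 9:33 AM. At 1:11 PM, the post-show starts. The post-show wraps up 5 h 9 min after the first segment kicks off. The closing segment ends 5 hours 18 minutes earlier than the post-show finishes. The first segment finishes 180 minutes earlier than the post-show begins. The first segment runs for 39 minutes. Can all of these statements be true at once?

The first segment ends at 1:11 PM − 180 min = 10:11 AM.
The first segment starts at 10:11 AM − 39 min = 9:32 AM.
The post-show ends at 9:32 AM + 309 min = 2:41 PM.
The closing segment ends at 2:41 PM − 318 min = 9:23 AM.
But the closing segment is also said to end at 9:33 AM — a 10-minute conflict.

No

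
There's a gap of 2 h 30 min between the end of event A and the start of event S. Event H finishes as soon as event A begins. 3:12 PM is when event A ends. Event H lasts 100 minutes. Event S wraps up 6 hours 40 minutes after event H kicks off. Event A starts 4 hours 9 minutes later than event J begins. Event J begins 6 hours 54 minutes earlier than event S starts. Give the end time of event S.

Event S starts at 3:12 PM + 150 min = 5:42 PM.
Event J starts at 5:42 PM − 414 min = 10:48 AM.
Event A starts at 10:48 AM + 249 min = 2:57 PM.
So event H ends at 2:57 PM.
Event H starts at 2:57 PM − 100 min = 1:17 PM.
Event S ends at 1:17 PM + 400 min = 7:57 PM.

7:57 PM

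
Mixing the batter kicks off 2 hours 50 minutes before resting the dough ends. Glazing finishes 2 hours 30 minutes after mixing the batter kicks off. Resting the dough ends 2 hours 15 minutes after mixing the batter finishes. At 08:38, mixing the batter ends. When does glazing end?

Resting the dough ends at 08:38 + 135 min = 10:53.
Mixing the batter starts at 10:53 − 170 min = 08:03.
Glazing ends at 08:03 + 150 min = 10:33.

10:33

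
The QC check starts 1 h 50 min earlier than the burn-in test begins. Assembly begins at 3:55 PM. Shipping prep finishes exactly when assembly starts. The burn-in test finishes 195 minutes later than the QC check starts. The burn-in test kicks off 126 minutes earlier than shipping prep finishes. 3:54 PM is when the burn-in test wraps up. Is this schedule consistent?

Shipping prep ends at 3:55 PM.
The burn-in test starts at 3:55 PM − 126 min = 1:49 PM.
The QC check starts at 1:49 PM − 110 min = 11:59 AM.
The burn-in test ends at 11:59 AM + 195 min = 3:14 PM.
But the burn-in test is also said to end at 3:54 PM — a 40-minute conflict.

No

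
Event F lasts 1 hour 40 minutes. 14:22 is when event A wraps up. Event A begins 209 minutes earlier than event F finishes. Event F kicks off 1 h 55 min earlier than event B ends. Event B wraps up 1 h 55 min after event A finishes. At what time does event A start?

12:33

Event B ends at 14:22 + 115 min = 16:17.
Event F starts at 16:17 − 115 min = 14:22.
Event F ends at 14:22 + 100 min = 16:02.
Event A starts at 16:02 − 209 min = 12:33.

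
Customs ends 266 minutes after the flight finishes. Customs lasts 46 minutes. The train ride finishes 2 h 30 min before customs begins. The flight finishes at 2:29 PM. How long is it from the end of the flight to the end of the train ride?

70 minutes

Customs ends at 2:29 PM + 266 min = 6:55 PM.
Customs starts at 6:55 PM − 46 min = 6:09 PM.
The train ride ends at 6:09 PM − 150 min = 3:39 PM.
From 2:29 PM to 3:39 PM is 70 minutes.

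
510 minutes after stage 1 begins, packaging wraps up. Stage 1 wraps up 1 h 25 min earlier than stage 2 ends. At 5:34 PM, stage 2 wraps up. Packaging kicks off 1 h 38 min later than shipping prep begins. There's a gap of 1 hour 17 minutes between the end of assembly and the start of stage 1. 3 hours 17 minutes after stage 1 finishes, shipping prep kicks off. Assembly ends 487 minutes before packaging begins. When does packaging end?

Stage 1 ends at 5:34 PM − 85 min = 4:09 PM.
Shipping prep starts at 4:09 PM + 197 min = 7:26 PM.
Packaging starts at 7:26 PM + 98 min = 9:04 PM.
Assembly ends at 9:04 PM − 487 min = 12:57 PM.
Stage 1 starts at 12:57 PM + 77 min = 2:14 PM.
Packaging ends at 2:14 PM + 510 min = 10:44 PM.

10:44 PM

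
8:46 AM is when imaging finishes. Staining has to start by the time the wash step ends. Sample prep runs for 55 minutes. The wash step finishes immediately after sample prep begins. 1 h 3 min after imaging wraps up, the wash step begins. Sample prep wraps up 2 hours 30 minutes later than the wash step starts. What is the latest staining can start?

The wash step starts at 8:46 AM + 63 min = 9:49 AM.
Sample prep ends at 9:49 AM + 150 min = 12:19 PM.
Sample prep starts at 12:19 PM − 55 min = 11:24 AM.
So the wash step ends at 11:24 AM.
Staining is bounded by the wash step, so the latest it can start is 11:24 AM.

11:24 AM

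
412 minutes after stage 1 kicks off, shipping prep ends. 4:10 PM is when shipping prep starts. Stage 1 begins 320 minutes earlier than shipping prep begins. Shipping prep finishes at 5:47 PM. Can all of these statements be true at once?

No

Stage 1 starts at 4:10 PM − 320 min = 10:50 AM.
Shipping prep ends at 10:50 AM + 412 min = 5:42 PM.
But shipping prep is also said to end at 5:47 PM — a 5-minute conflict.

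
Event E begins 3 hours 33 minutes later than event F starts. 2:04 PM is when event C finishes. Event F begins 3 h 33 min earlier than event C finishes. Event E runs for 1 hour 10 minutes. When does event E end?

Event F starts at 2:04 PM − 213 min = 10:31 AM.
Event E starts at 10:31 AM + 213 min = 2:04 PM.
Event E ends at 2:04 PM + 70 min = 3:14 PM.

3:14 PM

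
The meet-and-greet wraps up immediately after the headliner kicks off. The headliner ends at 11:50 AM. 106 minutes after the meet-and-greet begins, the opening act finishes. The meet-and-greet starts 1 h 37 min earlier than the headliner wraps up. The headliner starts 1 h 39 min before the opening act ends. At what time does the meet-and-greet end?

10:20 AM

The meet-and-greet starts at 11:50 AM − 97 min = 10:13 AM.
The opening act ends at 10:13 AM + 106 min = 11:59 AM.
The headliner starts at 11:59 AM − 99 min = 10:20 AM.
So the meet-and-greet ends at 10:20 AM.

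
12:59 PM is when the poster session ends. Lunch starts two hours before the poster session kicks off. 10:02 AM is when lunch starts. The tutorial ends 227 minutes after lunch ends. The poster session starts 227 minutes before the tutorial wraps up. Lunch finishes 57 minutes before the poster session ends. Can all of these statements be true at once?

Yes

Lunch ends at 12:59 PM − 57 min = 12:02 PM.
The tutorial ends at 12:02 PM + 227 min = 3:49 PM.
The poster session starts at 3:49 PM − 227 min = 12:02 PM.
Lunch starts at 12:02 PM − 120 min = 10:02 AM.
That matches the stated 10:02 AM, so the schedule is consistent.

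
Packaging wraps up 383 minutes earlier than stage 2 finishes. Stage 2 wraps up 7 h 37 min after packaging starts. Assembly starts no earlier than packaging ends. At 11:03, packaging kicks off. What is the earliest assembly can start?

Stage 2 ends at 11:03 + 457 min = 18:40.
Packaging ends at 18:40 − 383 min = 12:17.
Assembly is bounded by packaging, so the earliest it can start is 12:17.

12:17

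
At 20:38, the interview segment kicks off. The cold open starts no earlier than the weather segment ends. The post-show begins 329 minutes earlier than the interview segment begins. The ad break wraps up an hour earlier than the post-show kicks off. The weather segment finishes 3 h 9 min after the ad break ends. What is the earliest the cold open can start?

17:18

The post-show starts at 20:38 − 329 min = 15:09.
The ad break ends at 15:09 − 60 min = 14:09.
The weather segment ends at 14:09 + 189 min = 17:18.
The cold open is bounded by the weather segment, so the earliest it can start is 17:18.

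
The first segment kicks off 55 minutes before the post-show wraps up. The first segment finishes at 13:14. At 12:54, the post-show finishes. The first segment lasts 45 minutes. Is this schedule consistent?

No

The first segment starts at 12:54 − 55 min = 11:59.
The first segment ends at 11:59 + 45 min = 12:44.
But the first segment is also said to end at 13:14 — a 30-minute conflict.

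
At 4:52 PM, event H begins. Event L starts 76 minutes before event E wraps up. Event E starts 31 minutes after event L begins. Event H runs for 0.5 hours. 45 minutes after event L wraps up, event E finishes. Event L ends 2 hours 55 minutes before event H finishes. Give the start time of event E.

Event H ends at 4:52 PM + 30 min = 5:22 PM.
Event L ends at 5:22 PM − 175 min = 2:27 PM.
Event E ends at 2:27 PM + 45 min = 3:12 PM.
Event L starts at 3:12 PM − 76 min = 1:56 PM.
Event E starts at 1:56 PM + 31 min = 2:27 PM.

2:27 PM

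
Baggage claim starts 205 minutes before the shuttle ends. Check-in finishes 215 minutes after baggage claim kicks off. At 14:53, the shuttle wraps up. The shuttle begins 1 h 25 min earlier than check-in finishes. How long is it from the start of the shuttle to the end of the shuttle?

Baggage claim starts at 14:53 − 205 min = 11:28.
Check-in ends at 11:28 + 215 min = 15:03.
The shuttle starts at 15:03 − 85 min = 13:38.
From 13:38 to 14:53 is 1 hour 15 minutes.

1 hour 15 minutes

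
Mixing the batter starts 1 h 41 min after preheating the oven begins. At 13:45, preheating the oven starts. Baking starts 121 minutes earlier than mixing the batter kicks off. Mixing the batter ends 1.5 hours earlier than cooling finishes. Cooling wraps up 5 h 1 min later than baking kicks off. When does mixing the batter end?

Mixing the batter starts at 13:45 + 101 min = 15:26.
Baking starts at 15:26 − 121 min = 13:25.
Cooling ends at 13:25 + 301 min = 18:26.
Mixing the batter ends at 18:26 − 90 min = 16:56.

16:56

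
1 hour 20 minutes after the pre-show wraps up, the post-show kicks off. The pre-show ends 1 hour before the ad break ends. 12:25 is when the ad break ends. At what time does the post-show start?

The pre-show ends at 12:25 − 60 min = 11:25.
The post-show starts at 11:25 + 80 min = 12:45.

12:45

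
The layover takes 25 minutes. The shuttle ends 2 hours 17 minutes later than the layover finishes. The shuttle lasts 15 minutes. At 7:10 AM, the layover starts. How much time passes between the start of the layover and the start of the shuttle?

2 h 27 min

The layover ends at 7:10 AM + 25 min = 7:35 AM.
The shuttle ends at 7:35 AM + 137 min = 9:52 AM.
The shuttle starts at 9:52 AM − 15 min = 9:37 AM.
From 7:10 AM to 9:37 AM is 2 h 27 min.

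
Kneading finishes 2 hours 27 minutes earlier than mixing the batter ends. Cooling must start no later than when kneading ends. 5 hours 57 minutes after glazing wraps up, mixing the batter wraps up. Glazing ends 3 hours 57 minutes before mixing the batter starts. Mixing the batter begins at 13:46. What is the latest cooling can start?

Glazing ends at 13:46 − 237 min = 09:49.
Mixing the batter ends at 09:49 + 357 min = 15:46.
Kneading ends at 15:46 − 147 min = 13:19.
Cooling is bounded by kneading, so the latest it can start is 13:19.

13:19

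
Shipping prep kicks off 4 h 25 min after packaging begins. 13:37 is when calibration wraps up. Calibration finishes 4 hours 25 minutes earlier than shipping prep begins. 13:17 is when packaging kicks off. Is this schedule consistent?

Shipping prep starts at 13:17 + 265 min = 17:42.
Calibration ends at 17:42 − 265 min = 13:17.
But calibration is also said to end at 13:37 — a 20-minute conflict.

No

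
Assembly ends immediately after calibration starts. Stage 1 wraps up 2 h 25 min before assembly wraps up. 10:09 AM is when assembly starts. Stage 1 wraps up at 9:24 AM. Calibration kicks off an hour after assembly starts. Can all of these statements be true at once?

Calibration starts at 10:09 AM + 60 min = 11:09 AM.
So assembly ends at 11:09 AM.
Stage 1 ends at 11:09 AM − 145 min = 8:44 AM.
But stage 1 is also said to end at 9:24 AM — a 40-minute conflict.

No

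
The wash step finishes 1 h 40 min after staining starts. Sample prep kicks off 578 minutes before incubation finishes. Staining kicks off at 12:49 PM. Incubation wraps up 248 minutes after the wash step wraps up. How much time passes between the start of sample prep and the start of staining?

The wash step ends at 12:49 PM + 100 min = 2:29 PM.
Incubation ends at 2:29 PM + 248 min = 6:37 PM.
Sample prep starts at 6:37 PM − 578 min = 8:59 AM.
From 8:59 AM to 12:49 PM is 3 hours 50 minutes.

3 hours 50 minutes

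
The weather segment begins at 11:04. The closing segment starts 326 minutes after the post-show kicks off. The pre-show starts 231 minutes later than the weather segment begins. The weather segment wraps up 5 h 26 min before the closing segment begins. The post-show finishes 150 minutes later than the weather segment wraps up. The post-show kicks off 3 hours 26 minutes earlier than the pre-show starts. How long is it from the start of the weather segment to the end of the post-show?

The pre-show starts at 11:04 + 231 min = 14:55.
The post-show starts at 14:55 − 206 min = 11:29.
The closing segment starts at 11:29 + 326 min = 16:55.
The weather segment ends at 16:55 − 326 min = 11:29.
The post-show ends at 11:29 + 150 min = 13:59.
From 11:04 to 13:59 is 2 h 55 min.

2 h 55 min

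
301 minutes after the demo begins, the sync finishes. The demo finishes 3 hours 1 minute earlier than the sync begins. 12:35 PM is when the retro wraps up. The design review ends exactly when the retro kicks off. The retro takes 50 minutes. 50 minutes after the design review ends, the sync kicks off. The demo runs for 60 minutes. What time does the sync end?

1:35 PM

The retro starts at 12:35 PM − 50 min = 11:45 AM.
So the design review ends at 11:45 AM.
The sync starts at 11:45 AM + 50 min = 12:35 PM.
The demo ends at 12:35 PM − 181 min = 9:34 AM.
The demo starts at 9:34 AM − 60 min = 8:34 AM.
The sync ends at 8:34 AM + 301 min = 1:35 PM.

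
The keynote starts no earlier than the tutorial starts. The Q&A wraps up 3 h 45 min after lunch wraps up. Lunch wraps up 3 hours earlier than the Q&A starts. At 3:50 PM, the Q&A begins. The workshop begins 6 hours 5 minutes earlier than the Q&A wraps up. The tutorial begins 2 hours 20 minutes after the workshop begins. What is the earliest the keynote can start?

Lunch ends at 3:50 PM − 180 min = 12:50 PM.
The Q&A ends at 12:50 PM + 225 min = 4:35 PM.
The workshop starts at 4:35 PM − 365 min = 10:30 AM.
The tutorial starts at 10:30 AM + 140 min = 12:50 PM.
The keynote is bounded by the tutorial, so the earliest it can start is 12:50 PM.

12:50 PM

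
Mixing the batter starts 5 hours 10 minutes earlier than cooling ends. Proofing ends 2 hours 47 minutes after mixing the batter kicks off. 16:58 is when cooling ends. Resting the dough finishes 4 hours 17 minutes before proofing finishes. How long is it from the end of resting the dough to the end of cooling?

400 minutes

Mixing the batter starts at 16:58 − 310 min = 11:48.
Proofing ends at 11:48 + 167 min = 14:35.
Resting the dough ends at 14:35 − 257 min = 10:18.
From 10:18 to 16:58 is 400 minutes.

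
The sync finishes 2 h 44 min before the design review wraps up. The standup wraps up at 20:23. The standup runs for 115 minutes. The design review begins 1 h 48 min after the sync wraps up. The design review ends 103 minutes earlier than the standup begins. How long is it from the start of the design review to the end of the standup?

The standup starts at 20:23 − 115 min = 18:28.
The design review ends at 18:28 − 103 min = 16:45.
The sync ends at 16:45 − 164 min = 14:01.
The design review starts at 14:01 + 108 min = 15:49.
From 15:49 to 20:23 is 4 h 34 min.

4 h 34 min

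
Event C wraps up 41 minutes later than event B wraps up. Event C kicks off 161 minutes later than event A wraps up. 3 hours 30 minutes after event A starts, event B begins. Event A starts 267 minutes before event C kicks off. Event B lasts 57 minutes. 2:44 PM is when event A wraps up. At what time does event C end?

6:06 PM

Event C starts at 2:44 PM + 161 min = 5:25 PM.
Event A starts at 5:25 PM − 267 min = 12:58 PM.
Event B starts at 12:58 PM + 210 min = 4:28 PM.
Event B ends at 4:28 PM + 57 min = 5:25 PM.
Event C ends at 5:25 PM + 41 min = 6:06 PM.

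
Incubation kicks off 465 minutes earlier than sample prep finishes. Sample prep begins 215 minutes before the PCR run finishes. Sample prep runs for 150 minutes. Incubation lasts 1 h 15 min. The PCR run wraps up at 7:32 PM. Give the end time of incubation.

11:57 AM

Sample prep starts at 7:32 PM − 215 min = 3:57 PM.
Sample prep ends at 3:57 PM + 150 min = 6:27 PM.
Incubation starts at 6:27 PM − 465 min = 10:42 AM.
Incubation ends at 10:42 AM + 75 min = 11:57 AM.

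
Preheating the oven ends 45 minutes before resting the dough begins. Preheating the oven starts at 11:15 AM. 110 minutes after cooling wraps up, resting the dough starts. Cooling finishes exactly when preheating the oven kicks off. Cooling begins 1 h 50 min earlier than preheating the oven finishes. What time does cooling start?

10:30 AM

Cooling ends at 11:15 AM.
Resting the dough starts at 11:15 AM + 110 min = 1:05 PM.
Preheating the oven ends at 1:05 PM − 45 min = 12:20 PM.
Cooling starts at 12:20 PM − 110 min = 10:30 AM.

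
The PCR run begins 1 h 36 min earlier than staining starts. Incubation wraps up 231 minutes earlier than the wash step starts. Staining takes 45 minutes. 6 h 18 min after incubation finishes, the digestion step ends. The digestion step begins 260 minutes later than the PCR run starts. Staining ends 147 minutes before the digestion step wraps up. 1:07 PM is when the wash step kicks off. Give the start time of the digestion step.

Incubation ends at 1:07 PM − 231 min = 9:16 AM.
The digestion step ends at 9:16 AM + 378 min = 3:34 PM.
Staining ends at 3:34 PM − 147 min = 1:07 PM.
Staining starts at 1:07 PM − 45 min = 12:22 PM.
The PCR run starts at 12:22 PM − 96 min = 10:46 AM.
The digestion step starts at 10:46 AM + 260 min = 3:06 PM.

3:06 PM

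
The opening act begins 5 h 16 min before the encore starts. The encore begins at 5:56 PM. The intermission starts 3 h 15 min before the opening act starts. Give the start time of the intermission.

The opening act starts at 5:56 PM − 316 min = 12:40 PM.
The intermission starts at 12:40 PM − 195 min = 9:25 AM.

9:25 AM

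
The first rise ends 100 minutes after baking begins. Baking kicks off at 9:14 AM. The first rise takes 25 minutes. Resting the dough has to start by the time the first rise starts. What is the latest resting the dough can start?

The first rise ends at 9:14 AM + 100 min = 10:54 AM.
The first rise starts at 10:54 AM − 25 min = 10:29 AM.
Resting the dough is bounded by the first rise, so the latest it can start is 10:29 AM.

10:29 AM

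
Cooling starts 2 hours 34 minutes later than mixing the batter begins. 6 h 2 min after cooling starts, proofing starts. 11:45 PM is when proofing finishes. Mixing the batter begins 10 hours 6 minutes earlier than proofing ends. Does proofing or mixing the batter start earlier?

Mixing the batter starts at 11:45 PM − 606 min = 1:39 PM.
Cooling starts at 1:39 PM + 154 min = 4:13 PM.
Proofing starts at 4:13 PM + 362 min = 10:15 PM.
Proofing starts at 10:15 PM and mixing the batter starts at 1:39 PM, so mixing the batter is first.

mixing the batter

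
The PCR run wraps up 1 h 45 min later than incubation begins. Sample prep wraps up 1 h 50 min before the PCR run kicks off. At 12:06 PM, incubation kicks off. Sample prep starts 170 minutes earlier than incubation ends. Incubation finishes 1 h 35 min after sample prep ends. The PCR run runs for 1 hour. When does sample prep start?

The PCR run ends at 12:06 PM + 105 min = 1:51 PM.
The PCR run starts at 1:51 PM − 60 min = 12:51 PM.
Sample prep ends at 12:51 PM − 110 min = 11:01 AM.
Incubation ends at 11:01 AM + 95 min = 12:36 PM.
Sample prep starts at 12:36 PM − 170 min = 9:46 AM.

9:46 AM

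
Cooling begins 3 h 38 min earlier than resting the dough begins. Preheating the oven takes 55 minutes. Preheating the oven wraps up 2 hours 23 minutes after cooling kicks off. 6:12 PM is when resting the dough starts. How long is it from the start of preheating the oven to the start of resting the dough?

Cooling starts at 6:12 PM − 218 min = 2:34 PM.
Preheating the oven ends at 2:34 PM + 143 min = 4:57 PM.
Preheating the oven starts at 4:57 PM − 55 min = 4:02 PM.
From 4:02 PM to 6:12 PM is 2 h 10 min.

2 h 10 min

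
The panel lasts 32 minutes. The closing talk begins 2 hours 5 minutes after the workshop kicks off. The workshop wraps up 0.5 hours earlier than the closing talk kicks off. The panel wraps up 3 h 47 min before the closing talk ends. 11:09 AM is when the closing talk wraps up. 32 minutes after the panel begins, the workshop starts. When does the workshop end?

The panel ends at 11:09 AM − 227 min = 7:22 AM.
The panel starts at 7:22 AM − 32 min = 6:50 AM.
The workshop starts at 6:50 AM + 32 min = 7:22 AM.
The closing talk starts at 7:22 AM + 125 min = 9:27 AM.
The workshop ends at 9:27 AM − 30 min = 8:57 AM.

8:57 AM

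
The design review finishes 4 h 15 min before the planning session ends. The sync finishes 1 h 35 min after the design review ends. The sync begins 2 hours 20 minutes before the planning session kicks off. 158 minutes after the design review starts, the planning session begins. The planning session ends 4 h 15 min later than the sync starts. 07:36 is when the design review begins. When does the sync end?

The planning session starts at 07:36 + 158 min = 10:14.
The sync starts at 10:14 − 140 min = 07:54.
The planning session ends at 07:54 + 255 min = 12:09.
The design review ends at 12:09 − 255 min = 07:54.
The sync ends at 07:54 + 95 min = 09:29.

09:29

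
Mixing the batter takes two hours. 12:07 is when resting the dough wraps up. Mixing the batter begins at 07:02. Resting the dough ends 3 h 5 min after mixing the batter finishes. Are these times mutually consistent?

Yes

Mixing the batter ends at 07:02 + 120 min = 09:02.
Resting the dough ends at 09:02 + 185 min = 12:07.
That matches the stated 12:07, so the schedule is consistent.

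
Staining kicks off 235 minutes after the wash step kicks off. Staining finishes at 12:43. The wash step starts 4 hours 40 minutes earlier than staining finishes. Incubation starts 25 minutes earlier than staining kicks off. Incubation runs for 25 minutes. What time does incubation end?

11:58

The wash step starts at 12:43 − 280 min = 08:03.
Staining starts at 08:03 + 235 min = 11:58.
Incubation starts at 11:58 − 25 min = 11:33.
Incubation ends at 11:33 + 25 min = 11:58.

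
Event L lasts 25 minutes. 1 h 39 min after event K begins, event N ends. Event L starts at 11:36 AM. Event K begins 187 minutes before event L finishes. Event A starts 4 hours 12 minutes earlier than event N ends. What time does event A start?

6:21 AM

Event L ends at 11:36 AM + 25 min = 12:01 PM.
Event K starts at 12:01 PM − 187 min = 8:54 AM.
Event N ends at 8:54 AM + 99 min = 10:33 AM.
Event A starts at 10:33 AM − 252 min = 6:21 AM.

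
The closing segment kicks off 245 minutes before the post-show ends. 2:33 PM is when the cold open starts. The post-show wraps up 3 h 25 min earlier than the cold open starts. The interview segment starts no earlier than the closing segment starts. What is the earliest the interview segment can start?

The post-show ends at 2:33 PM − 205 min = 11:08 AM.
The closing segment starts at 11:08 AM − 245 min = 7:03 AM.
The interview segment is bounded by the closing segment, so the earliest it can start is 7:03 AM.

7:03 AM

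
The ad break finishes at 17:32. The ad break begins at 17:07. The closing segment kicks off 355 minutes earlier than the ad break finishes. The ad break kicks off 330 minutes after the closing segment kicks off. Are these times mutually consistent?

The closing segment starts at 17:32 − 355 min = 11:37.
The ad break starts at 11:37 + 330 min = 17:07.
That matches the stated 17:07, so the schedule is consistent.

Yes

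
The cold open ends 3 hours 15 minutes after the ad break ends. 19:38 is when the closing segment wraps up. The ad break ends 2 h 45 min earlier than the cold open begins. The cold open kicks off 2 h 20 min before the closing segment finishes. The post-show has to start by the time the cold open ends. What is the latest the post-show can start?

The cold open starts at 19:38 − 140 min = 17:18.
The ad break ends at 17:18 − 165 min = 14:33.
The cold open ends at 14:33 + 195 min = 17:48.
The post-show is bounded by the cold open, so the latest it can start is 17:48.

17:48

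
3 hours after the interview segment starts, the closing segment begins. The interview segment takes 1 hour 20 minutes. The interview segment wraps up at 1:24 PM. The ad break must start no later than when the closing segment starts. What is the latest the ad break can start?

3:04 PM

The interview segment starts at 1:24 PM − 80 min = 12:04 PM.
The closing segment starts at 12:04 PM + 180 min = 3:04 PM.
The ad break is bounded by the closing segment, so the latest it can start is 3:04 PM.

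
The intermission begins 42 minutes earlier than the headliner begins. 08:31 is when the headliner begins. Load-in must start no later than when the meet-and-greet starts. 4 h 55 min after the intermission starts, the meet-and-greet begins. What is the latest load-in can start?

The intermission starts at 08:31 − 42 min = 07:49.
The meet-and-greet starts at 07:49 + 295 min = 12:44.
Load-in is bounded by the meet-and-greet, so the latest it can start is 12:44.

12:44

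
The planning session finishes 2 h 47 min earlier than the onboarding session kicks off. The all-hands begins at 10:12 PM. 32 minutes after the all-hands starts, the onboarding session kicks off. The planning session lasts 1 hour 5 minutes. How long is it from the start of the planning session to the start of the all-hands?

The onboarding session starts at 10:12 PM + 32 min = 10:44 PM.
The planning session ends at 10:44 PM − 167 min = 7:57 PM.
The planning session starts at 7:57 PM − 65 min = 6:52 PM.
From 6:52 PM to 10:12 PM is 3 h 20 min.

3 h 20 min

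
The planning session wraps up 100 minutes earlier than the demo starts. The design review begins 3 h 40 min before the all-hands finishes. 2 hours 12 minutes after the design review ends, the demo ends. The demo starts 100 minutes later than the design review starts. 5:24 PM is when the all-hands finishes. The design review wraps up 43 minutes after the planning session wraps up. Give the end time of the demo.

4:39 PM

The design review starts at 5:24 PM − 220 min = 1:44 PM.
The demo starts at 1:44 PM + 100 min = 3:24 PM.
The planning session ends at 3:24 PM − 100 min = 1:44 PM.
The design review ends at 1:44 PM + 43 min = 2:27 PM.
The demo ends at 2:27 PM + 132 min = 4:39 PM.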